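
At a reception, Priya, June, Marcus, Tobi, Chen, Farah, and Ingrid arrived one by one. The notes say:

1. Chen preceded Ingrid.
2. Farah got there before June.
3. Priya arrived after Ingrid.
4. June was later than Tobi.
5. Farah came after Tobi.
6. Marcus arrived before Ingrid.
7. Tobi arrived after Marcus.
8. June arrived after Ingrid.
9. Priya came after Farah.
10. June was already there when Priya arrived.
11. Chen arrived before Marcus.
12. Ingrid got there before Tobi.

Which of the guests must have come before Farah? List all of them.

Directly stated before Farah: Tobi.
Chen reaches Farah via Chen → Ingrid → Tobi → Farah.
Ingrid reaches Farah via Ingrid → Tobi → Farah.
Marcus reaches Farah via Marcus → Tobi → Farah.

Chen, Ingrid, Marcus, Tobi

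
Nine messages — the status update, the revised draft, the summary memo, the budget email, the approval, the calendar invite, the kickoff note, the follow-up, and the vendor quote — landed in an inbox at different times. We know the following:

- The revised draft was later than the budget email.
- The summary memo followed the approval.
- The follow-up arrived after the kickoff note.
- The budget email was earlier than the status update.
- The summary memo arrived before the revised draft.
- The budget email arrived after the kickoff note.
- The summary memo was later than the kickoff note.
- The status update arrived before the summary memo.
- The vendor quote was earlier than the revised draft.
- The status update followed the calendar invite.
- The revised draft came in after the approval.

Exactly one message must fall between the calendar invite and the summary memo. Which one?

Tracing the constraints gives the calendar invite → the status update → the summary memo, so the status update sits after the calendar invite and before the summary memo.
No other message is forced both after the calendar invite and before the summary memo.

the status update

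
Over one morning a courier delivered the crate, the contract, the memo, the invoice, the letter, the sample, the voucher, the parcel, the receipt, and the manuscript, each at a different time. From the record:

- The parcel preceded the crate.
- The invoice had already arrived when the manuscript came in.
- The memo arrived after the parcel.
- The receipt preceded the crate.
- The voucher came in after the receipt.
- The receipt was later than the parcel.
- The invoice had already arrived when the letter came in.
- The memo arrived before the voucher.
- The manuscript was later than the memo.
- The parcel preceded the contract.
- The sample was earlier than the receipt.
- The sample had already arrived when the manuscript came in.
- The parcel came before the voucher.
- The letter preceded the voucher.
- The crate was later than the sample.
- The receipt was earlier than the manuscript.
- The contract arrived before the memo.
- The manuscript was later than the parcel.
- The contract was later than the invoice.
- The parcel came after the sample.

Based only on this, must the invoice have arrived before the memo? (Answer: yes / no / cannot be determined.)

Chain the constraints: the invoice → the contract → the memo. Each link is directly stated, so the invoice comes before the memo.

yes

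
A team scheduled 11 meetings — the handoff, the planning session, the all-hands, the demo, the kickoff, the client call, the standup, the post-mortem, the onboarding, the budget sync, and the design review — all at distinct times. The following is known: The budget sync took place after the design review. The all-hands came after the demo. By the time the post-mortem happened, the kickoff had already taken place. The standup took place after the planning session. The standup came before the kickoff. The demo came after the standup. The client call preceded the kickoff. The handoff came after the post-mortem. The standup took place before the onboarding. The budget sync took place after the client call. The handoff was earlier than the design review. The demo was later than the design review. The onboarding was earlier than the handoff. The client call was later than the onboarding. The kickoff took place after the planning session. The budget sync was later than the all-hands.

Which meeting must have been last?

the budget sync

Every other meeting has a chain of constraints placing it before the budget sync, so the budget sync is last.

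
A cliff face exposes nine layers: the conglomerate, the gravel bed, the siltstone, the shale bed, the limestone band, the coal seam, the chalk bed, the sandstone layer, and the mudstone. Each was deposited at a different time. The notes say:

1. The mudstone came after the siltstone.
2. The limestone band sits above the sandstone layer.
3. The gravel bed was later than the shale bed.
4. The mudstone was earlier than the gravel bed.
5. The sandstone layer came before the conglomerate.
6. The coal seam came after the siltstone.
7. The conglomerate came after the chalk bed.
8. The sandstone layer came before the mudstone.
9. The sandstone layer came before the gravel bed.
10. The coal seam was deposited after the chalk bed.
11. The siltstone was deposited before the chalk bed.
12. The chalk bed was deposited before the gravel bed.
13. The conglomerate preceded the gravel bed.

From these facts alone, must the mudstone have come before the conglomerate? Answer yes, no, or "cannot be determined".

cannot be determined

No chain of stated constraints runs from the mudstone to the conglomerate, and none runs from the conglomerate to the mudstone either.
So the relative order of the mudstone and the conglomerate is not fixed by the given facts.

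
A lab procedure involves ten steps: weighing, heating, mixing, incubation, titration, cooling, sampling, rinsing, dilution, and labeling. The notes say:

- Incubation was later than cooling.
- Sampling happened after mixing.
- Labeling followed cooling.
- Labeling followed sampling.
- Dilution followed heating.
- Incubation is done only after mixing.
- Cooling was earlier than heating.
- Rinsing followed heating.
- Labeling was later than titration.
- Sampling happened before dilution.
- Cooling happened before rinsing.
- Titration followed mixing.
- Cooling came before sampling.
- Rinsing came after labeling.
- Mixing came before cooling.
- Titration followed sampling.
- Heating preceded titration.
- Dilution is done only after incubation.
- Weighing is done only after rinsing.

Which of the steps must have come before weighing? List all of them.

cooling, heating, labeling, mixing, rinsing, sampling, titration

Directly stated before weighing: rinsing.
Cooling reaches weighing via cooling → rinsing → weighing.
Heating reaches weighing via heating → rinsing → weighing.
Labeling reaches weighing via labeling → rinsing → weighing.
Likewise mixing, sampling, and titration each reach weighing by chaining the stated constraints.
No chain forces dilution (or any of the others) ahead of weighing.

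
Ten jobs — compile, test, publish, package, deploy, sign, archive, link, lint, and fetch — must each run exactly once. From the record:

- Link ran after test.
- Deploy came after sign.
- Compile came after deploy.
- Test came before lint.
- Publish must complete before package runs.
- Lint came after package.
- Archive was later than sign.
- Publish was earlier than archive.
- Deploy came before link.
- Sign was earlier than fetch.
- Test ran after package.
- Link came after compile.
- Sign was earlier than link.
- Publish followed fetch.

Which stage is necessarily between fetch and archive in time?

Tracing the constraints gives fetch → publish → archive, so publish sits after fetch and before archive.
No other stage is forced both after fetch and before archive.

publish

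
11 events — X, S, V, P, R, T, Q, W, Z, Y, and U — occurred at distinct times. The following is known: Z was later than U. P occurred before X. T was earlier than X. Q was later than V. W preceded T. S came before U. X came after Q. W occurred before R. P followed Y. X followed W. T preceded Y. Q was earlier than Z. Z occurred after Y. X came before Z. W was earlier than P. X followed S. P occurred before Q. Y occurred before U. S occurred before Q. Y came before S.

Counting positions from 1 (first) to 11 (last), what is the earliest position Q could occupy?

7

P, S, T, V, W, and Y must all come before Q — 6 forced predecessors.
Nothing else is forced ahead of Q, so its earliest slot is position 6 + 1 = 7.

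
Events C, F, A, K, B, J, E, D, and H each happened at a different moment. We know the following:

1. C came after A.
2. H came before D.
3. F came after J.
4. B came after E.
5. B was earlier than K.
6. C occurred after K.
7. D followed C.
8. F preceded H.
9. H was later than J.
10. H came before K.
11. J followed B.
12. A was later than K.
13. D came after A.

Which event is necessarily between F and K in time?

Tracing the constraints gives F → H → K, so H sits after F and before K.
No other event is forced both after F and before K.

H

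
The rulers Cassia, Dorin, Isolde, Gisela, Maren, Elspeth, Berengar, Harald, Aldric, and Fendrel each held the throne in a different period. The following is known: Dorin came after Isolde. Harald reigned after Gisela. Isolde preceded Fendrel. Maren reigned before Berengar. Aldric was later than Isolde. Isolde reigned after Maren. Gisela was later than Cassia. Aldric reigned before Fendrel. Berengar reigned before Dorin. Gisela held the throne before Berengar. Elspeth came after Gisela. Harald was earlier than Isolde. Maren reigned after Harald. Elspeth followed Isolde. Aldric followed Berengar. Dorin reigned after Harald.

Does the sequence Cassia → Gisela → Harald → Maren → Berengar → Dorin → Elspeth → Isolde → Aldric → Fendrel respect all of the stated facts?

no

The constraints require Isolde before Elspeth, but in the proposed sequence Elspeth appears ahead of Isolde. That one violation is enough.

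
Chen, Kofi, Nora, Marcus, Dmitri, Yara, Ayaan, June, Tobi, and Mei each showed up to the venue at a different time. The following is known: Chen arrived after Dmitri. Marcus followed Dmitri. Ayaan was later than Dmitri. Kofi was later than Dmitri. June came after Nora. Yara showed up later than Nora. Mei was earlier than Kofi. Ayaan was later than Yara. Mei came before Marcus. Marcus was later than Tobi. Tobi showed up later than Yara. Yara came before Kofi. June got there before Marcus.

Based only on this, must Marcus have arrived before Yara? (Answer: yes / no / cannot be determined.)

Tracing the constraints gives Yara → Tobi → Marcus, so Yara must come before Marcus.
That means Marcus cannot be before Yara.

no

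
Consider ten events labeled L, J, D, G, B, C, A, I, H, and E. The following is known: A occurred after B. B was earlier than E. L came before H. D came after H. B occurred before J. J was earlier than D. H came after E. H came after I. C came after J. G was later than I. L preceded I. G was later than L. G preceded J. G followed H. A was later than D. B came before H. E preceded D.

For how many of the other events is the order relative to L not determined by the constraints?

Forced after L: A, C, D, G, H, I, and J.
That leaves B and E with no forced order relative to L — 2.

2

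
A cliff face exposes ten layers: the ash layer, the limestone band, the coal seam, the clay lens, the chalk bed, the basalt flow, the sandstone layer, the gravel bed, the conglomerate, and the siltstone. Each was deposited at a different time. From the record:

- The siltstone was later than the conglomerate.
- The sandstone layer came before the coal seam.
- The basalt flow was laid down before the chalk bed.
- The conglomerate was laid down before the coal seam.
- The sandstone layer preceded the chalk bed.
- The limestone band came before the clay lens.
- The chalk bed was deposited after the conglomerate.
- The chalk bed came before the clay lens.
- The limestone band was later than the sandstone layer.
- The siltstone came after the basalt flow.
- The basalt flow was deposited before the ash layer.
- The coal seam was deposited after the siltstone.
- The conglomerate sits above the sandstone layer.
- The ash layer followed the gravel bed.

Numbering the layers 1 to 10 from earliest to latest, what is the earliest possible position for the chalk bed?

4

The basalt flow, the conglomerate, and the sandstone layer must all come before the chalk bed — 3 forced predecessors.
Nothing else is forced ahead of the chalk bed, so its earliest slot is position 3 + 1 = 4.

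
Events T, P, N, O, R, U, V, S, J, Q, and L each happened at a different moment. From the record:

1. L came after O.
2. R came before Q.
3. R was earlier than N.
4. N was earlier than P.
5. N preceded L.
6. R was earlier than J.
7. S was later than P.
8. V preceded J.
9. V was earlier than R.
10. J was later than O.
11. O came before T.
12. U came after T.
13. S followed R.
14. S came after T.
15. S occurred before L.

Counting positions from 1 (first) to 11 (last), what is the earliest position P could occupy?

4

N, R, and V must all come before P — 3 forced predecessors.
Nothing else is forced ahead of P, so its earliest slot is position 3 + 1 = 4.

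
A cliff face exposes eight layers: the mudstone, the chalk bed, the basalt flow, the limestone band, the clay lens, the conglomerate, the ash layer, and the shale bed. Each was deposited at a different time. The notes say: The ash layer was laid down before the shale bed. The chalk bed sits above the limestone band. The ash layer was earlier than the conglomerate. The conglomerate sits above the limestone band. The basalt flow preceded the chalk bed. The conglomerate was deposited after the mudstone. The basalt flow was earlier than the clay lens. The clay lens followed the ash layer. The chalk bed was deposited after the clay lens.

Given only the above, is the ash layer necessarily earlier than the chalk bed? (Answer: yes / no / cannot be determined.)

Chain the constraints: the ash layer → the clay lens → the chalk bed. Each link is directly stated, so the ash layer comes before the chalk bed.

yes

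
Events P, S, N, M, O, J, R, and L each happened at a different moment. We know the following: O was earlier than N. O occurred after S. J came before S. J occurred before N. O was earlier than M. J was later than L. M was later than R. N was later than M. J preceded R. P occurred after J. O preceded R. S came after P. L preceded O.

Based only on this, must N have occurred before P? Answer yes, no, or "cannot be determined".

Tracing the constraints gives P → S → O → N, so P must come before N.
That means N cannot be before P.

no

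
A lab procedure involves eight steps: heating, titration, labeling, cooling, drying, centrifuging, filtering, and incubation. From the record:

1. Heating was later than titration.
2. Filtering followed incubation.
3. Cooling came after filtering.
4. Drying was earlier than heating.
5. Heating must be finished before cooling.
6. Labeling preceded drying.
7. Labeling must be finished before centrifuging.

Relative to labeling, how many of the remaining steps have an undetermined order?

3

Forced after labeling: centrifuging, cooling, drying, and heating.
That leaves filtering, incubation, and titration with no forced order relative to labeling — 3.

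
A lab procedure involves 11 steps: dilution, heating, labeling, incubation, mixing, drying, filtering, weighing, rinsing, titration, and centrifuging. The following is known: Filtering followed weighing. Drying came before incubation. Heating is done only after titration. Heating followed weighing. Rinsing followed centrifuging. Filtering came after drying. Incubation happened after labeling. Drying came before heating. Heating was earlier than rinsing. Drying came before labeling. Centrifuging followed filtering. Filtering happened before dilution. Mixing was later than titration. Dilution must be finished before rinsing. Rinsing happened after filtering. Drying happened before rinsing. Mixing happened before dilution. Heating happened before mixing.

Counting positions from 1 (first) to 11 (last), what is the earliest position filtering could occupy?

3

Drying and weighing must both come before filtering — 2 forced predecessors.
Nothing else is forced ahead of filtering, so its earliest slot is position 2 + 1 = 3.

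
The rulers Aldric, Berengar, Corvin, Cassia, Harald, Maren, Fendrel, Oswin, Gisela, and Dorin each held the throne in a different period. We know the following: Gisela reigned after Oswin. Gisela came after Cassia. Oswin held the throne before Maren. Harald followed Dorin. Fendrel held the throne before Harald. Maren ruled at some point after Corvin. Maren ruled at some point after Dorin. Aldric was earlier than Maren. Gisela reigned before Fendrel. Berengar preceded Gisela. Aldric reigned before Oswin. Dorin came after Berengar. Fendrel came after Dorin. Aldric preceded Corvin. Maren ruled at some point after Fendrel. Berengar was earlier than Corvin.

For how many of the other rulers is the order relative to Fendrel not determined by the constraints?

1

Forced before Fendrel: Aldric, Berengar, Cassia, Dorin, Gisela, and Oswin; forced after Fendrel: Harald and Maren.
That leaves Corvin with no forced order relative to Fendrel — 1.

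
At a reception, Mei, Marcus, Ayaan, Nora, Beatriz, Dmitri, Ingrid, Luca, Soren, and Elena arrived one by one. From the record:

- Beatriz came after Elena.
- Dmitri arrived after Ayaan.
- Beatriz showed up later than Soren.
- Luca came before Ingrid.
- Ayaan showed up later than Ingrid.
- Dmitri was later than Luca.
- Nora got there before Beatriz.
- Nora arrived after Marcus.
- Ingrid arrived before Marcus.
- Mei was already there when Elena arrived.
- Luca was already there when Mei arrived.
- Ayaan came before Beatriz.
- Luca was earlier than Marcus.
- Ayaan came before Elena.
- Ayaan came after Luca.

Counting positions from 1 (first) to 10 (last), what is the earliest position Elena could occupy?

5

Ayaan, Ingrid, Luca, and Mei must all come before Elena — 4 forced predecessors.
Nothing else is forced ahead of Elena, so their earliest slot is position 4 + 1 = 5.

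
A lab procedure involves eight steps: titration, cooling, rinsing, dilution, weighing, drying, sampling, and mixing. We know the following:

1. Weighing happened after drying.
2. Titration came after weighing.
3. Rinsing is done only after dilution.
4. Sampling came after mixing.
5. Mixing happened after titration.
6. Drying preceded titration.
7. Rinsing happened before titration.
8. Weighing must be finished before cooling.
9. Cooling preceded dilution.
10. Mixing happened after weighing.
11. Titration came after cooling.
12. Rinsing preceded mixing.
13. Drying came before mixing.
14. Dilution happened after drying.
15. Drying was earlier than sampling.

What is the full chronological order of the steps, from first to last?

The constraints fix every adjacent pair, so only one ordering works:
drying → weighing → cooling → dilution → rinsing → titration → mixing → sampling.

drying, weighing, cooling, dilution, rinsing, titration, mixing, sampling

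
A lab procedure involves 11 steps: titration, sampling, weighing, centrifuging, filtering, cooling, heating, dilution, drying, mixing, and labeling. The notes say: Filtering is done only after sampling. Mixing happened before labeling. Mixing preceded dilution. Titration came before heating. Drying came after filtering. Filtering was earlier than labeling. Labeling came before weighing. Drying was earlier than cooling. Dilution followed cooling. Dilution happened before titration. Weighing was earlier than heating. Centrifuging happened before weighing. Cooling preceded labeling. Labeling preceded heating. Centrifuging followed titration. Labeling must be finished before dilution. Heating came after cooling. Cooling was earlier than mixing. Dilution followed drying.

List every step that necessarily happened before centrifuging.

cooling, dilution, drying, filtering, labeling, mixing, sampling, titration

Directly stated before centrifuging: titration.
Cooling reaches centrifuging via cooling → dilution → titration → centrifuging.
Dilution reaches centrifuging via dilution → titration → centrifuging.
Drying reaches centrifuging via drying → dilution → titration → centrifuging.
Likewise filtering, labeling, mixing, and sampling each reach centrifuging by chaining the stated constraints.
No chain forces weighing (or any of the others) ahead of centrifuging.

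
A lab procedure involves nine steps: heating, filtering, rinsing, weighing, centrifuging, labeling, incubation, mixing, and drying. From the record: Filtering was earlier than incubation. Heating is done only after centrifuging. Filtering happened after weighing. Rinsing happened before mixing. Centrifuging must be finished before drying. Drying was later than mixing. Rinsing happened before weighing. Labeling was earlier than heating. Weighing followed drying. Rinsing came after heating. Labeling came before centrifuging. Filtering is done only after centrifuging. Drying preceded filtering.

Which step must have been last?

incubation

Every other step has a chain of constraints placing it before incubation, so incubation is last.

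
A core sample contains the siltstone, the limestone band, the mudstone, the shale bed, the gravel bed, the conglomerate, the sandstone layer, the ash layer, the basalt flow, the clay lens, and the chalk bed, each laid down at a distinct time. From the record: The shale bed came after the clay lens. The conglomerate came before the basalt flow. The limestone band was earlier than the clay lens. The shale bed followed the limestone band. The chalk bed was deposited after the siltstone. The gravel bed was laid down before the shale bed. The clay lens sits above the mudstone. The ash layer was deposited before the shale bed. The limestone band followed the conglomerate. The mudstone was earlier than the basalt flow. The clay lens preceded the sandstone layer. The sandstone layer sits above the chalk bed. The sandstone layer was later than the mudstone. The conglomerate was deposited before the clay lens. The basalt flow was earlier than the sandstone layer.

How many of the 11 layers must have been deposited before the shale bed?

6

Directly stated before the shale bed: the ash layer, the clay lens, the gravel bed, and the limestone band.
The conglomerate reaches the shale bed via the conglomerate → the clay lens → the shale bed.
The mudstone reaches the shale bed via the mudstone → the clay lens → the shale bed.
No chain forces the basalt flow (or any of the others) ahead of the shale bed.
That's the ash layer, the clay lens, the conglomerate, the gravel bed, the limestone band, and the mudstone — 6 in all.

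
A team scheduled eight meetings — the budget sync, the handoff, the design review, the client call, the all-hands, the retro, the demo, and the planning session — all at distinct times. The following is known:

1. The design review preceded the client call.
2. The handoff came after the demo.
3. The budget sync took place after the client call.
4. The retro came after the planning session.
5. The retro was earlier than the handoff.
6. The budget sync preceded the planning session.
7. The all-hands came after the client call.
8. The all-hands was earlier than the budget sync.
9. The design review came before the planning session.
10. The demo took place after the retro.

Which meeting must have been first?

the design review

The design review has a chain of constraints placing it before every other meeting, so the design review must be first.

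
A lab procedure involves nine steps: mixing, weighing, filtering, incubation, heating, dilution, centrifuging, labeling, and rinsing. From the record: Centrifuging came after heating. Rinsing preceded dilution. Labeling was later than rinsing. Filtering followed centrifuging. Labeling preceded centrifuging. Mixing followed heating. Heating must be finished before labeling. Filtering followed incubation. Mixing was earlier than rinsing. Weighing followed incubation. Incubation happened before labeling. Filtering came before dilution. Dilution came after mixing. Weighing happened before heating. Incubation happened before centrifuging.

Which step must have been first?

Incubation has a chain of constraints placing it before every other step, so incubation must be first.

incubation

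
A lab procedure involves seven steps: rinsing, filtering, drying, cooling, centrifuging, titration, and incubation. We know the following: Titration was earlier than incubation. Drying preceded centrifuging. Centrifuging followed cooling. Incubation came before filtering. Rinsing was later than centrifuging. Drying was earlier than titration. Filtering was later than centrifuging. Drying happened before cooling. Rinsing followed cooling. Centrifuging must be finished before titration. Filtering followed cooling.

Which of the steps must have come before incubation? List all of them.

Directly stated before incubation: titration.
Centrifuging reaches incubation via centrifuging → titration → incubation.
Cooling reaches incubation via cooling → centrifuging → titration → incubation.
Drying reaches incubation via drying → titration → incubation.
No chain forces filtering (or any of the others) ahead of incubation.

centrifuging, cooling, drying, titration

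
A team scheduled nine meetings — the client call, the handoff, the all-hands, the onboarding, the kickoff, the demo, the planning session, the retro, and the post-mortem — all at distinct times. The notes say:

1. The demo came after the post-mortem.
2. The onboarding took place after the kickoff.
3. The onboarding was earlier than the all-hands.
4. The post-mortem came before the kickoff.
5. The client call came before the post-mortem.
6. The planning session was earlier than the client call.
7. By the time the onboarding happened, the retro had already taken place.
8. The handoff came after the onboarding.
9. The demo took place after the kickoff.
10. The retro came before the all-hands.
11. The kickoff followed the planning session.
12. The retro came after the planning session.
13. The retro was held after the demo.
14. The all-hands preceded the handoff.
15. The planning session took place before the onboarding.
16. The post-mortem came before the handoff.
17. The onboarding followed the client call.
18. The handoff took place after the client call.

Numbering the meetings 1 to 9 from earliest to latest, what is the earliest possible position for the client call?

The planning session must come before the client call — 1 forced predecessor.
Nothing else is forced ahead of the client call, so its earliest slot is position 1 + 1 = 2.

2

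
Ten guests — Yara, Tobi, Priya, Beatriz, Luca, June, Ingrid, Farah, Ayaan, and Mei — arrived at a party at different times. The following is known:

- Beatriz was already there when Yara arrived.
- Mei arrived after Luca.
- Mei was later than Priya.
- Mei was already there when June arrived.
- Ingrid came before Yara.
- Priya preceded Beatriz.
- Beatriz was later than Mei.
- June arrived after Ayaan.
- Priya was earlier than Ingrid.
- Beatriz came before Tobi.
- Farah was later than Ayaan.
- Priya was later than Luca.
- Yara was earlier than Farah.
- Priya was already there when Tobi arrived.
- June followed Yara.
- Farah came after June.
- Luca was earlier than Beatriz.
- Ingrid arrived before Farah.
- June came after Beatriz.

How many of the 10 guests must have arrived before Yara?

5

Directly stated before Yara: Beatriz and Ingrid.
Luca reaches Yara via Luca → Beatriz → Yara.
Mei reaches Yara via Mei → Beatriz → Yara.
Priya reaches Yara via Priya → Beatriz → Yara.
No chain forces Tobi (or any of the others) ahead of Yara.
That's Beatriz, Ingrid, Luca, Mei, and Priya — 5 in all.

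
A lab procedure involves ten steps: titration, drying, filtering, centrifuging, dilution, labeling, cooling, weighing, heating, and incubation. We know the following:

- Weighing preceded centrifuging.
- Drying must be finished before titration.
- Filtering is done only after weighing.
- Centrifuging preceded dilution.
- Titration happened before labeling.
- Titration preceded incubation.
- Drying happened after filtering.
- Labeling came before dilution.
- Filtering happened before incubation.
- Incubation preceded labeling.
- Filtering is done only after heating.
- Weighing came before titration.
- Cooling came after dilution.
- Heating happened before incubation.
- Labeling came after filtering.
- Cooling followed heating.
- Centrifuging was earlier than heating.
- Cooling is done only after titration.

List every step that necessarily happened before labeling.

Directly stated before labeling: filtering, incubation, and titration.
Centrifuging reaches labeling via centrifuging → heating → filtering → labeling.
Drying reaches labeling via drying → titration → labeling.
Heating reaches labeling via heating → filtering → labeling.
Likewise weighing reaches labeling by chaining the stated constraints.
No chain forces cooling (or any of the others) ahead of labeling.

centrifuging, drying, filtering, heating, incubation, titration, weighing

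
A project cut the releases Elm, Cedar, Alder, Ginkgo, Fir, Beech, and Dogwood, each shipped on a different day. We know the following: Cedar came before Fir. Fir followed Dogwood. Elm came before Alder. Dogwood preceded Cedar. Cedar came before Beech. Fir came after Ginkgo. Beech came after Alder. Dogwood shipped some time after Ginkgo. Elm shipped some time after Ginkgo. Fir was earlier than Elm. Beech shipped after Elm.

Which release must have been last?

Every other release has a chain of constraints placing it before Beech, so Beech is last.

Beech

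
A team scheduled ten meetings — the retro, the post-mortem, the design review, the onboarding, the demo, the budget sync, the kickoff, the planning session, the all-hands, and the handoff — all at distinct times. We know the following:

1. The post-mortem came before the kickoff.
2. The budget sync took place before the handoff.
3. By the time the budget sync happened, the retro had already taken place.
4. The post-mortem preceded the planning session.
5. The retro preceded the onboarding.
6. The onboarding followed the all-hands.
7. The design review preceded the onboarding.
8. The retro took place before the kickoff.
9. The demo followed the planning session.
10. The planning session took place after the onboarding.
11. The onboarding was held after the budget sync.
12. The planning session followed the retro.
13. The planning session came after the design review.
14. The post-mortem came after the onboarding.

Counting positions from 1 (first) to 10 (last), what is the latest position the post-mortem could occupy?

7

The post-mortem must come before the demo, the kickoff, and the planning session — 3 meetings forced after it.
Everything else can be placed before the post-mortem in some valid order, so the post-mortem can sit as late as position 10 − 3 = 7.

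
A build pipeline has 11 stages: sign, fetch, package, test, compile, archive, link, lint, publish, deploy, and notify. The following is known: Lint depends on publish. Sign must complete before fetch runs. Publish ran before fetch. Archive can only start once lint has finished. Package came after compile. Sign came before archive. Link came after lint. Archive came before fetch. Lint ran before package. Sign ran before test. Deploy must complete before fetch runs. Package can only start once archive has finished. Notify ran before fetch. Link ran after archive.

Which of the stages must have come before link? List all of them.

Directly stated before link: archive and lint.
Publish reaches link via publish → lint → link.
Sign reaches link via sign → archive → link.
No chain forces fetch (or any of the others) ahead of link.

archive, lint, publish, sign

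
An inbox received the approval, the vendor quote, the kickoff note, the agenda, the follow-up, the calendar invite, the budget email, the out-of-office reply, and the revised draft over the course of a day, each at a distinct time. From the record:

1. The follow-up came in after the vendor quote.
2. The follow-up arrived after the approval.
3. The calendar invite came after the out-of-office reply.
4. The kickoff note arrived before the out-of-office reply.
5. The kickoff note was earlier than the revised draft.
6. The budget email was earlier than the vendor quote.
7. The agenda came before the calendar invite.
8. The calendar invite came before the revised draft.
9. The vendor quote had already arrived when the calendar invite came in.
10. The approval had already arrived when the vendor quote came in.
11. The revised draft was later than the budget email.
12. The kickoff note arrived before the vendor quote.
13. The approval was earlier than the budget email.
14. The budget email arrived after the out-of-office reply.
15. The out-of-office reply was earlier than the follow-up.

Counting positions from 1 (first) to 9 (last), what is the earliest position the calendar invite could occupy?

7

The agenda, the approval, the budget email, the kickoff note, the out-of-office reply, and the vendor quote must all come before the calendar invite — 6 forced predecessors.
Nothing else is forced ahead of the calendar invite, so its earliest slot is position 6 + 1 = 7.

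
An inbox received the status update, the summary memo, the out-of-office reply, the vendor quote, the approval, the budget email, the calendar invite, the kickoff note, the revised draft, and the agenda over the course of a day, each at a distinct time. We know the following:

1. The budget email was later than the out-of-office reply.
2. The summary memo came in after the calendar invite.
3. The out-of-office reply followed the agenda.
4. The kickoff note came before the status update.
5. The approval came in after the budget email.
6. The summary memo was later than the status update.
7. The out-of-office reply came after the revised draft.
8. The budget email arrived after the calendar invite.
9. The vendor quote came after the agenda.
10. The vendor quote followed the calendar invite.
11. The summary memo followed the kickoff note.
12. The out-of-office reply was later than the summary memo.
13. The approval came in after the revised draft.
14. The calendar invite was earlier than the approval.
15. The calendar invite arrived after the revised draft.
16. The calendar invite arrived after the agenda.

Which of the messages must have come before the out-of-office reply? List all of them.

Directly stated before the out-of-office reply: the agenda, the revised draft, and the summary memo.
The calendar invite reaches the out-of-office reply via the calendar invite → the summary memo → the out-of-office reply.
The kickoff note reaches the out-of-office reply via the kickoff note → the summary memo → the out-of-office reply.
The status update reaches the out-of-office reply via the status update → the summary memo → the out-of-office reply.
No chain forces the approval (or any of the others) ahead of the out-of-office reply.

the agenda, the calendar invite, the kickoff note, the revised draft, the status update, the summary memo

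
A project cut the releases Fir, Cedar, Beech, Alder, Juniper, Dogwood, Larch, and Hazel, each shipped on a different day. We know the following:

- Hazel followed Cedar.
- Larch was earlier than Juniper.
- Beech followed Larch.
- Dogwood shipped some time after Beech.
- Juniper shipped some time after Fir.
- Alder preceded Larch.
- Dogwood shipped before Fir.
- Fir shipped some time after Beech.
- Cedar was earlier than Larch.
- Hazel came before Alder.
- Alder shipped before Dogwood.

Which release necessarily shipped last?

Juniper

Every other release has a chain of constraints placing it before Juniper, so Juniper is last.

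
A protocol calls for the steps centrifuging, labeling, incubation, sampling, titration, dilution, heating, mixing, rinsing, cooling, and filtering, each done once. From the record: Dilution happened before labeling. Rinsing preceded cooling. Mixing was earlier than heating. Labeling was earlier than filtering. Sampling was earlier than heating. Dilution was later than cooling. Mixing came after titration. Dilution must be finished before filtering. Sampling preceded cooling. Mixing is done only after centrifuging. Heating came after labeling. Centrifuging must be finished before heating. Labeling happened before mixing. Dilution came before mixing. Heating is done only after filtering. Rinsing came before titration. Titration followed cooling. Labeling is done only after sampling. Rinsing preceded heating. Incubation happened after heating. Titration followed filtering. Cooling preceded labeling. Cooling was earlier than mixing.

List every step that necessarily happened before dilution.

Directly stated before dilution: cooling.
Rinsing reaches dilution via rinsing → cooling → dilution.
Sampling reaches dilution via sampling → cooling → dilution.
No chain forces labeling (or any of the others) ahead of dilution.

cooling, rinsing, sampling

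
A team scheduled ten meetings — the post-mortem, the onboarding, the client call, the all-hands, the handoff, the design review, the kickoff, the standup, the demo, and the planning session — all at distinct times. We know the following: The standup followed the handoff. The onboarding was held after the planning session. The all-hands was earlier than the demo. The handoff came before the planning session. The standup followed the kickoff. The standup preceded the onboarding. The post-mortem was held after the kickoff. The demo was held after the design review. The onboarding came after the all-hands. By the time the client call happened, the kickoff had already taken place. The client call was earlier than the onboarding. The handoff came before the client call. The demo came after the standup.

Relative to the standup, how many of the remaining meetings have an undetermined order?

Forced before the standup: the handoff and the kickoff; forced after the standup: the demo and the onboarding.
That leaves the all-hands, the client call, the design review, the planning session, and the post-mortem with no forced order relative to the standup — 5.

5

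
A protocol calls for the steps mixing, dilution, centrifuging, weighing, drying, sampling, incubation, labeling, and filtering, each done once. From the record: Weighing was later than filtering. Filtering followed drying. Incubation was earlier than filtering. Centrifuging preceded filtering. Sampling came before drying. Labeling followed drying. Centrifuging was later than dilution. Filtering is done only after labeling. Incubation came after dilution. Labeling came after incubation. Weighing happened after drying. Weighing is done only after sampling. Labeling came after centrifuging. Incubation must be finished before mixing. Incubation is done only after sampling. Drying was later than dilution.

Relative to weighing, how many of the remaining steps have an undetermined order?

1

Forced before weighing: centrifuging, dilution, drying, filtering, incubation, labeling, and sampling.
That leaves mixing with no forced order relative to weighing — 1.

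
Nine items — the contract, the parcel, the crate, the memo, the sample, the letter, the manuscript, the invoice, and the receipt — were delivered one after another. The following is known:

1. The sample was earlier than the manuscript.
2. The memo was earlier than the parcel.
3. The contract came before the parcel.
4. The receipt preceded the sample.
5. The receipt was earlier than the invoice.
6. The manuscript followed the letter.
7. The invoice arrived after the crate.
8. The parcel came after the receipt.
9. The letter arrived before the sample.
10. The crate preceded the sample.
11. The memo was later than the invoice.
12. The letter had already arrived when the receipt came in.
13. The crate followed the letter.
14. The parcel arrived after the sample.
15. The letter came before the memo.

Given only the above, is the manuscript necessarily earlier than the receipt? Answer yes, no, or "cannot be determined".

Tracing the constraints gives the receipt → the sample → the manuscript, so the receipt must come before the manuscript.
That means the manuscript cannot be before the receipt.

no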